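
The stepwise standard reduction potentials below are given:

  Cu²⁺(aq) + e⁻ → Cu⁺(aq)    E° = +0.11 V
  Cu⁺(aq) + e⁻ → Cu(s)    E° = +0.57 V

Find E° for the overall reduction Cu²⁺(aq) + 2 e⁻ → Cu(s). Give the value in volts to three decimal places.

Adding the free-energy changes (−nFE°) of the two steps gives −n₃FE°₃ = −n₁FE°₁ − n₂FE°₂.
E°₃ = (1×+0.11 + 1×+0.57) / 2 = (+0.680) / 2 = +0.340 V.

+0.340 V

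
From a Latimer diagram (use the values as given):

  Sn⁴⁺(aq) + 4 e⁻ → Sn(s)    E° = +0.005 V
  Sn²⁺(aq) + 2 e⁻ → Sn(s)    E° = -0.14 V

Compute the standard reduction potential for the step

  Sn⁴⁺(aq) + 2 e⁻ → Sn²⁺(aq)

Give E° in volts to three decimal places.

Sequential free energies add, so n₃E°₃ = n₁E°₁ + n₂E°₂.
With n₃ = 4, and the known step contributing 2×(-0.14) V, the unknown satisfies 2·E° = 4×(+0.005) − 2×(-0.14) = +0.300.
E° = +0.300 / 2 = +0.150 V.

+0.150 V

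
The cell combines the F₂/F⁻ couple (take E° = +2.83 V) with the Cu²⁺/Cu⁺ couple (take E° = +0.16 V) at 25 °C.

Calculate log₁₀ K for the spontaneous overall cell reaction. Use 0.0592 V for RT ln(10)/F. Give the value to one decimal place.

Cathode: F₂/F⁻; anode: Cu²⁺/Cu⁺. E°cell = +2.67 V, n = 2.
log K = nE°cell / 0.0592 = (2)(+2.67) / 0.0592 = 90.2.

90.2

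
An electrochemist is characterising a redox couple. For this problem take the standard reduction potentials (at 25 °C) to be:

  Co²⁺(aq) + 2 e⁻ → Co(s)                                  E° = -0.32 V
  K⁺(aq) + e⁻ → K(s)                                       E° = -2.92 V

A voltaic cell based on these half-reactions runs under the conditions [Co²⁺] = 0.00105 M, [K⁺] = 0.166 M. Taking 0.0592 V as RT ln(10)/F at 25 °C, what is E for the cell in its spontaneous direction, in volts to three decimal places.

Co²⁺/Co is the cathode (higher E°), K⁺/K the anode: E°cell = -0.32 − (-2.92) = +2.60 V, n = 2.
Overall: Co²⁺(aq) + 2 K(s) → Co(s) + 2 K⁺(aq)
Q = [K⁺]^2 / ([Co²⁺]); log Q = 1.419.
E = E° − (0.0592/n) log Q = +2.60 − (0.0592/2)(1.419) = +2.558 V.

+2.558 V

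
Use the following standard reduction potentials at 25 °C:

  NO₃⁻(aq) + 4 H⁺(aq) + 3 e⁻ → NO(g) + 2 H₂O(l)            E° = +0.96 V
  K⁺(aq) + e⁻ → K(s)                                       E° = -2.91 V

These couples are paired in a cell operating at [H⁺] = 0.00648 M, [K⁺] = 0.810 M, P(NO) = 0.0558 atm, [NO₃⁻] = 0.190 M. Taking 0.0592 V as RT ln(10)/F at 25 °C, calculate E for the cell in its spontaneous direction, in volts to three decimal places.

+3.713 V

NO₃⁻/NO is the cathode (higher E°), K⁺/K the anode: E°cell = +0.96 − (-2.91) = +3.87 V, n = 3.
Overall: NO₃⁻(aq) + 4 H⁺(aq) + 3 K(s) → NO(g) + 2 H₂O(l) + 3 K⁺(aq)
Q = P(NO)·[K⁺]^3 / ([NO₃⁻]·[H⁺]^4); log Q = 7.947.
E = E° − (0.0592/n) log Q = +3.87 − (0.0592/3)(7.947) = +3.713 V.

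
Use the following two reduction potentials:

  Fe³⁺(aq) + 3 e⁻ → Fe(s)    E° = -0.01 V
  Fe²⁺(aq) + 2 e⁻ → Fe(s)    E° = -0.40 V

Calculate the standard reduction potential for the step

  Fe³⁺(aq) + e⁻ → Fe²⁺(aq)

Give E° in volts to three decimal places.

Sequential free energies add, so n₃E°₃ = n₁E°₁ + n₂E°₂.
With n₃ = 3, and the known step contributing 2×(-0.40) V, the unknown satisfies 1·E° = 3×(-0.01) − 2×(-0.40) = +0.770.
E° = +0.770 / 1 = +0.770 V.

+0.770 V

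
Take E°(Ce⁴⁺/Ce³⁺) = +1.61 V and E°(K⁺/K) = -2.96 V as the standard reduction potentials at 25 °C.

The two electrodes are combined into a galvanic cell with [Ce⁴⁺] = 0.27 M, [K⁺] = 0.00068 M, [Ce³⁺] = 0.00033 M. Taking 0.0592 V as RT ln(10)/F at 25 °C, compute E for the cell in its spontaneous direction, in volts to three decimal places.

+4.930 V

Ce⁴⁺/Ce³⁺ is the cathode (higher E°), K⁺/K the anode: E°cell = +1.61 − (-2.96) = +4.57 V, n = 1.
Overall: Ce⁴⁺(aq) + K(s) → Ce³⁺(aq) + K⁺(aq)
Q = [Ce³⁺]·[K⁺] / ([Ce⁴⁺]); log Q = -6.080.
E = E° − (0.0592/n) log Q = +4.57 − (0.0592/1)(-6.080) = +4.930 V.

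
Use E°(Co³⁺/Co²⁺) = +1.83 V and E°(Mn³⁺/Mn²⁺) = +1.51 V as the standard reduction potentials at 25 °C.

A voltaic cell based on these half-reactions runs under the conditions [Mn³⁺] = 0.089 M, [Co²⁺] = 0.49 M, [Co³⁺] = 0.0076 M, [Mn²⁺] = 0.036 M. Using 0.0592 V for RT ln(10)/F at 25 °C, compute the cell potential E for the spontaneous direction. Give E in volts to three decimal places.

Co³⁺/Co²⁺ is the cathode (higher E°), Mn³⁺/Mn²⁺ the anode: E°cell = +1.83 − (+1.51) = +0.32 V, n = 1.
Overall: Co³⁺(aq) + Mn²⁺(aq) → Co²⁺(aq) + Mn³⁺(aq)
Q = [Co²⁺]·[Mn³⁺] / ([Co³⁺]·[Mn²⁺]); log Q = 2.202.
E = E° − (0.0592/n) log Q = +0.32 − (0.0592/1)(2.202) = +0.190 V.

+0.190 V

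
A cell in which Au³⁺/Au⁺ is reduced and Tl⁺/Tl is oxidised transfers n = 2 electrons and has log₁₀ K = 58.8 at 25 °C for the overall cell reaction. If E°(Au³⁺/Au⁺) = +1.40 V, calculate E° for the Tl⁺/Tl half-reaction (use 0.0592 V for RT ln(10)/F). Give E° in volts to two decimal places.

E°cell = (0.0592/n)·log K = (0.0592/2)(58.8) = +1.740 V.
Since Au³⁺/Au⁺ is the cathode and Tl⁺/Tl the anode, E°cell = E°(Au³⁺/Au⁺) − E°(Tl⁺/Tl).
So E°(Tl⁺/Tl) = E°(Au³⁺/Au⁺) − E°cell = (+1.40) − (+1.740) = -0.34 V.

-0.34 V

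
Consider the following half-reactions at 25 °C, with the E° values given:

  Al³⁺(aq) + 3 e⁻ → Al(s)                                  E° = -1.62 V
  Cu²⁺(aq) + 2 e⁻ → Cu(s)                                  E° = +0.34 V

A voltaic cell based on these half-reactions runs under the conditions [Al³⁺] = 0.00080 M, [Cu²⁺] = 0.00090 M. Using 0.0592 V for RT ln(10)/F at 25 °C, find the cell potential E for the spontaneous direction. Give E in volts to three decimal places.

+1.931 V

Cu²⁺/Cu is the cathode (higher E°), Al³⁺/Al the anode: E°cell = +0.34 − (-1.62) = +1.96 V, n = 6.
Overall: 3 Cu²⁺(aq) + 2 Al(s) → 3 Cu(s) + 2 Al³⁺(aq)
Q = [Al³⁺]^2 / ([Cu²⁺]^3); log Q = 2.943.
E = E° − (0.0592/n) log Q = +1.96 − (0.0592/6)(2.943) = +1.931 V.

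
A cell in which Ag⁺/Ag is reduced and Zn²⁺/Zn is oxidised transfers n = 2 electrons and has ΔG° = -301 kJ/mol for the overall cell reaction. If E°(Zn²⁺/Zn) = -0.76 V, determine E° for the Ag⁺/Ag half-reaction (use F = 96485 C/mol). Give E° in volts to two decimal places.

+0.80 V

E°cell = −ΔG°/(nF) = −(-301×10³)/((2)(96485)) = +1.560 V.
Since Ag⁺/Ag is the cathode and Zn²⁺/Zn the anode, E°cell = E°(Ag⁺/Ag) − E°(Zn²⁺/Zn).
So E°(Ag⁺/Ag) = E°cell + E°(Zn²⁺/Zn) = +1.560 + (-0.76) = +0.80 V.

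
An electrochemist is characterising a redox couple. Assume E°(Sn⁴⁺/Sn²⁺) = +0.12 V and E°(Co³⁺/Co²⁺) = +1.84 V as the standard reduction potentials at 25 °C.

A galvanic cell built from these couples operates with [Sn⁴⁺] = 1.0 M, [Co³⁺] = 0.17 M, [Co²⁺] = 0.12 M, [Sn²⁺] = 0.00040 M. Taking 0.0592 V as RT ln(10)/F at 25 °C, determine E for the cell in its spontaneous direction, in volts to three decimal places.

Co³⁺/Co²⁺ is the cathode (higher E°), Sn⁴⁺/Sn²⁺ the anode: E°cell = +1.84 − (+0.12) = +1.72 V, n = 2.
Overall: 2 Co³⁺(aq) + Sn²⁺(aq) → 2 Co²⁺(aq) + Sn⁴⁺(aq)
Q = [Co²⁺]^2·[Sn⁴⁺] / ([Co³⁺]^2·[Sn²⁺]); log Q = 3.095.
E = E° − (0.0592/n) log Q = +1.72 − (0.0592/2)(3.095) = +1.628 V.

+1.628 V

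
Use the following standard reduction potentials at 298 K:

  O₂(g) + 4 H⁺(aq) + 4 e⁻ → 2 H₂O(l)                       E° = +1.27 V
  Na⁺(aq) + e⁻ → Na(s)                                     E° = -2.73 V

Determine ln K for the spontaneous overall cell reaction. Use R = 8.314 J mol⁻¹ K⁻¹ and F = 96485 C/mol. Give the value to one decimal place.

Cathode: O₂/H₂O; anode: Na⁺/Na. E°cell = (+1.27) − (-2.73) = +4.00 V, with n = 4.
ΔG° = −nFE° = −RT ln K, so ln K = nFE°/(RT) = (4)(96485)(+4.00) / ((8.314)(298)) = 623.094.

623.1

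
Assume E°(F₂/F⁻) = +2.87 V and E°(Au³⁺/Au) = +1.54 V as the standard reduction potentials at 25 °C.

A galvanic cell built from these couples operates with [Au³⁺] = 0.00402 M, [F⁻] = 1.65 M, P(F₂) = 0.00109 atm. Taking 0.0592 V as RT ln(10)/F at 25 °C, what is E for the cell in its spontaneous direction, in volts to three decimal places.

+1.277 V

F₂/F⁻ is the cathode (higher E°), Au³⁺/Au the anode: E°cell = +2.87 − (+1.54) = +1.33 V, n = 6.
Overall: 3 F₂(g) + 2 Au(s) → 6 F⁻(aq) + 2 Au³⁺(aq)
Q = [F⁻]^6·[Au³⁺]^2 / (P(F₂)^3); log Q = 5.401.
E = E° − (0.0592/n) log Q = +1.33 − (0.0592/6)(5.401) = +1.277 V.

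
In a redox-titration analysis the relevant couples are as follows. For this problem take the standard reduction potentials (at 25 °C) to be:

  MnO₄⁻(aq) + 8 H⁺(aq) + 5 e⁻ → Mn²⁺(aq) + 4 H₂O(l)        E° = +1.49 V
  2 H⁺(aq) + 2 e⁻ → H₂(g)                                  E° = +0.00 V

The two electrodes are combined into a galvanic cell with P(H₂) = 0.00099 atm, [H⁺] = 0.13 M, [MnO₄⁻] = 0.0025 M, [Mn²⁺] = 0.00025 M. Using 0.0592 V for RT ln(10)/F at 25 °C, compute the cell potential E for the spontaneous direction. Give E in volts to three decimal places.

MnO₄⁻/Mn²⁺ is the cathode (higher E°), H⁺/H₂ the anode: E°cell = +1.49 − (+0.00) = +1.49 V, n = 10.
Overall: 2 MnO₄⁻(aq) + 6 H⁺(aq) + 5 H₂(g) → 2 Mn²⁺(aq) + 8 H₂O(l)
Q = [Mn²⁺]^2 / ([MnO₄⁻]^2·[H⁺]^6·P(H₂)^5); log Q = 18.338.
E = E° − (0.0592/n) log Q = +1.49 − (0.0592/10)(18.338) = +1.381 V.

+1.381 V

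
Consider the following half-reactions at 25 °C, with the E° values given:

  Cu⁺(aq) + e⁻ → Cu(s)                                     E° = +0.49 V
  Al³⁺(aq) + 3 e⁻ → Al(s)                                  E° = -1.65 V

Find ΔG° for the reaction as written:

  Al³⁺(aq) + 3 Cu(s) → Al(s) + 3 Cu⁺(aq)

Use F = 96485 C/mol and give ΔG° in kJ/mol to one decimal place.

As written, Al³⁺/Al is reduced (cathode) and Cu⁺/Cu is oxidised (anode), so E°cell = (-1.65) − (+0.49) = -2.14 V.
Balancing electrons gives n = 3.
ΔG° = −nFE° = −(3)(96485)(-2.14) = 619,434 J = +619.4 kJ/mol.

+619.4 kJ/mol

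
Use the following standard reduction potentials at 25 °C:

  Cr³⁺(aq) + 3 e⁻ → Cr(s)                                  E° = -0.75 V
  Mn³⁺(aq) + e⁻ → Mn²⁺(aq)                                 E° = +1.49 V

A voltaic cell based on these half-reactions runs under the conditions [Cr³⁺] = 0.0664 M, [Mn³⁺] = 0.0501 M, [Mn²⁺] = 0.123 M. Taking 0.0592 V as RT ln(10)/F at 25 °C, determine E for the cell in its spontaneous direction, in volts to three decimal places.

+2.240 V

Mn³⁺/Mn²⁺ is the cathode (higher E°), Cr³⁺/Cr the anode: E°cell = +1.49 − (-0.75) = +2.24 V, n = 3.
Overall: 3 Mn³⁺(aq) + Cr(s) → 3 Mn²⁺(aq) + Cr³⁺(aq)
Q = [Mn²⁺]^3·[Cr³⁺] / ([Mn³⁺]^3); log Q = -0.008.
E = E° − (0.0592/n) log Q = +2.24 − (0.0592/3)(-0.008) = +2.240 V.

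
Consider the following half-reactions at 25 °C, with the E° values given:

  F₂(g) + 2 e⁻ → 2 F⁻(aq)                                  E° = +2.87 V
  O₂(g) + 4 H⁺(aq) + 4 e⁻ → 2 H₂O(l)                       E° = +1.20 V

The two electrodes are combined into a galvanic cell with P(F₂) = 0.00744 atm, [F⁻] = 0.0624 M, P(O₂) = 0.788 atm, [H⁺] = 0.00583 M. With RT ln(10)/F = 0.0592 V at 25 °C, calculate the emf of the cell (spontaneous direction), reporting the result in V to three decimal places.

F₂/F⁻ is the cathode (higher E°), O₂/H₂O the anode: E°cell = +2.87 − (+1.20) = +1.67 V, n = 4.
Overall: 2 F₂(g) + 2 H₂O(l) → 4 F⁻(aq) + O₂(g) + 4 H⁺(aq)
Q = [F⁻]^4·P(O₂)·[H⁺]^4 / (P(F₂)^2); log Q = -9.603.
E = E° − (0.0592/n) log Q = +1.67 − (0.0592/4)(-9.603) = +1.812 V.

+1.812 V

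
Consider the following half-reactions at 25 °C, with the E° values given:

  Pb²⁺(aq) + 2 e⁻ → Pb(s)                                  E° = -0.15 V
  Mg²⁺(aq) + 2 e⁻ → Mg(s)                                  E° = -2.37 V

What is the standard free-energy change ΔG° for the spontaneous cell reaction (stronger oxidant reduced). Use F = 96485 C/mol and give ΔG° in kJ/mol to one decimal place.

-428.4 kJ/mol

Pb²⁺/Pb (E° = -0.15 V) is the cathode; Mg²⁺/Mg (E° = -2.37 V) is the anode, so E°cell = +2.22 V.
Balancing electrons gives n = 2 (lcm of 2 and 2).
ΔG° = −nFE° = −(2)(96485)(+2.22) = -428,393 J = -428.4 kJ/mol.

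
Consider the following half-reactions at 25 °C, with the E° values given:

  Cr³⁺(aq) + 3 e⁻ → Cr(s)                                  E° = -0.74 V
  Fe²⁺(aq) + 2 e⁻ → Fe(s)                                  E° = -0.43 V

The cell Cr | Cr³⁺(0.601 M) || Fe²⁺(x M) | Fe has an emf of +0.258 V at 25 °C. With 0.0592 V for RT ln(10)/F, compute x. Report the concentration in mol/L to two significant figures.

Fe²⁺/Fe is the cathode, Cr³⁺/Cr the anode: E°cell = +0.31 V, n = 6.
Overall reaction: 3 Fe²⁺(aq) + 2 Cr(s) → 3 Fe(s) + 2 Cr³⁺(aq); Q = [Cr³⁺]^2/[Fe²⁺]^3.
From E = E° − (0.0592/n) log Q: log Q = (E° − E)·n/0.0592 = (+0.31 − (+0.258))·6/0.0592 = 5.2703.
So 3·log[Fe²⁺] = 2·log(0.601) − log Q = -0.4423 − (5.2703) = -5.7126; log[Fe²⁺] = -5.7126 / 3 = -1.9042; [Fe²⁺] = 10^(-1.9042) ≈ 0.012 M.

0.012 M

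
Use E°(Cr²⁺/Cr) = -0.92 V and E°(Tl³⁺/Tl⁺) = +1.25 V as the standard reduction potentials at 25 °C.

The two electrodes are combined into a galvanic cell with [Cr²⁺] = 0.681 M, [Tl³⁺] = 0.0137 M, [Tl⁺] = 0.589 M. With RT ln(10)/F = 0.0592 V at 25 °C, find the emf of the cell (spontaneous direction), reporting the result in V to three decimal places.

+2.127 V

Tl³⁺/Tl⁺ is the cathode (higher E°), Cr²⁺/Cr the anode: E°cell = +1.25 − (-0.92) = +2.17 V, n = 2.
Overall: Tl³⁺(aq) + Cr(s) → Tl⁺(aq) + Cr²⁺(aq)
Q = [Tl⁺]·[Cr²⁺] / ([Tl³⁺]); log Q = 1.467.
E = E° − (0.0592/n) log Q = +2.17 − (0.0592/2)(1.467) = +2.127 V.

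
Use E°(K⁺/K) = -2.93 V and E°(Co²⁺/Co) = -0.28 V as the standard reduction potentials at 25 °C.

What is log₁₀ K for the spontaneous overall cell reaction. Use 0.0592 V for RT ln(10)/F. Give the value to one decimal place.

Cathode: Co²⁺/Co; anode: K⁺/K. E°cell = +2.65 V, n = 2.
log K = nE°cell / 0.0592 = (2)(+2.65) / 0.0592 = 89.5.

89.5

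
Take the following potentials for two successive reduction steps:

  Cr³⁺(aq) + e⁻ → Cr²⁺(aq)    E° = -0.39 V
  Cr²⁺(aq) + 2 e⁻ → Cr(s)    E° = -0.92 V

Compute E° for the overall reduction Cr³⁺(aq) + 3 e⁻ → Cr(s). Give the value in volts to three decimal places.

Standard free energies of sequential steps add: ΔG°₃ = ΔG°₁ + ΔG°₂, so n₃E°₃ = n₁E°₁ + n₂E°₂.
E°₃ = (1×-0.39 + 2×-0.92) / 3 = (-2.230) / 3 = -0.743 V.
E° values themselves are not directly additive — weighting by electron count is essential.

-0.743 V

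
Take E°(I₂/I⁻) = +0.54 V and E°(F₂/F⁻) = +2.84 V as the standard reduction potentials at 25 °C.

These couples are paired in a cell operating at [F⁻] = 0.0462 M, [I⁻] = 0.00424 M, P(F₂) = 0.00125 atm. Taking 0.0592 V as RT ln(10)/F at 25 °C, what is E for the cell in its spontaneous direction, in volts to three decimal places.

+2.153 V

F₂/F⁻ is the cathode (higher E°), I₂/I⁻ the anode: E°cell = +2.84 − (+0.54) = +2.30 V, n = 2.
Overall: F₂(g) + 2 I⁻(aq) → 2 F⁻(aq) + I₂(s)
Q = [F⁻]^2 / (P(F₂)·[I⁻]^2); log Q = 4.978.
E = E° − (0.0592/n) log Q = +2.30 − (0.0592/2)(4.978) = +2.153 V.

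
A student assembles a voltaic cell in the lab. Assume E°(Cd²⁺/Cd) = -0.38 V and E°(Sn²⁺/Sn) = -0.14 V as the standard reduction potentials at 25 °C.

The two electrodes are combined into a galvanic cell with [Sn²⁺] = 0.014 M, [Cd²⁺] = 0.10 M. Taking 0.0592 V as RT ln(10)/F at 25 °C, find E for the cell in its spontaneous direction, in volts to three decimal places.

+0.215 V

Sn²⁺/Sn is the cathode (higher E°), Cd²⁺/Cd the anode: E°cell = -0.14 − (-0.38) = +0.24 V, n = 2.
Overall: Sn²⁺(aq) + Cd(s) → Sn(s) + Cd²⁺(aq)
Q = [Cd²⁺] / ([Sn²⁺]); log Q = 0.854.
E = E° − (0.0592/n) log Q = +0.24 − (0.0592/2)(0.854) = +0.215 V.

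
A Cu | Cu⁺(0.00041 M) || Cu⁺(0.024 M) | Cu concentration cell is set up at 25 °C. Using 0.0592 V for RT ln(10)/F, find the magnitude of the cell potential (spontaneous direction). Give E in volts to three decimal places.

For a concentration cell E°cell = 0. The 0.024 M side is the cathode (reduction is favoured where [Cu⁺] is higher).
With n = 1, E = −(0.0592/1) log([Cu⁺]ₐₙ/[Cu⁺]꜀ₐₜ) = −(0.0592/1) log(0.00041/0.024) = −(0.0592/1)(-1.767) = +0.105 V.

+0.105 V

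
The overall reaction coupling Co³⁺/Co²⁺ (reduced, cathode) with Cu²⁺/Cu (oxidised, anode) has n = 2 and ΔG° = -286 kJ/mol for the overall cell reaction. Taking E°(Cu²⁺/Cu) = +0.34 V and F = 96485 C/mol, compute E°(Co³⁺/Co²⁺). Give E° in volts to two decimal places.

E°cell = −ΔG°/(nF) = −(-286×10³)/((2)(96485)) = +1.482 V.
Since Co³⁺/Co²⁺ is the cathode and Cu²⁺/Cu the anode, E°cell = E°(Co³⁺/Co²⁺) − E°(Cu²⁺/Cu).
So E°(Co³⁺/Co²⁺) = E°cell + E°(Cu²⁺/Cu) = +1.482 + (+0.34) = +1.82 V.

+1.82 V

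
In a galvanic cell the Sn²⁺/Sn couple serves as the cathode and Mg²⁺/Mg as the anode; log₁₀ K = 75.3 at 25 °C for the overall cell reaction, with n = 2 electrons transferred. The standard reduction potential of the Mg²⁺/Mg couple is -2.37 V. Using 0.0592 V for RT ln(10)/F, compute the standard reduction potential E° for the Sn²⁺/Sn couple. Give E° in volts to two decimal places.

-0.14 V

E°cell = (0.0592/n)·log K = (0.0592/2)(75.3) = +2.229 V.
Since Sn²⁺/Sn is the cathode and Mg²⁺/Mg the anode, E°cell = E°(Sn²⁺/Sn) − E°(Mg²⁺/Mg).
So E°(Sn²⁺/Sn) = E°cell + E°(Mg²⁺/Mg) = +2.229 + (-2.37) = -0.14 V.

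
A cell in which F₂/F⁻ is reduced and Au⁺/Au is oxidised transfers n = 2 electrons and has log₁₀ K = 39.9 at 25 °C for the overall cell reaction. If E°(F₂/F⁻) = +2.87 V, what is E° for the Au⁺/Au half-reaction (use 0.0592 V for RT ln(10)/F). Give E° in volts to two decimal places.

+1.69 V

E°cell = (0.0592/n)·log K = (0.0592/2)(39.9) = +1.181 V.
Since F₂/F⁻ is the cathode and Au⁺/Au the anode, E°cell = E°(F₂/F⁻) − E°(Au⁺/Au).
So E°(Au⁺/Au) = E°(F₂/F⁻) − E°cell = (+2.87) − (+1.181) = +1.69 V.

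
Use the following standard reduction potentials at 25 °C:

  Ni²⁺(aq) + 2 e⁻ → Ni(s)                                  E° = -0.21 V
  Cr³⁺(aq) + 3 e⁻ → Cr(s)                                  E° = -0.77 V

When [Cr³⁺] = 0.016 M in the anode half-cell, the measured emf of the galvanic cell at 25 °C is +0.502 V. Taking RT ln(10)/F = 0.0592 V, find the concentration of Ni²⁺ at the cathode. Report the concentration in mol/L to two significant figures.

0.00070 M

Ni²⁺/Ni is the cathode, Cr³⁺/Cr the anode: E°cell = +0.56 V, n = 6.
Overall reaction: 3 Ni²⁺(aq) + 2 Cr(s) → 3 Ni(s) + 2 Cr³⁺(aq); Q = [Cr³⁺]^2/[Ni²⁺]^3.
From E = E° − (0.0592/n) log Q: log Q = (E° − E)·n/0.0592 = (+0.56 − (+0.502))·6/0.0592 = 5.8784.
So 3·log[Ni²⁺] = 2·log(0.016) − log Q = -3.5918 − (5.8784) = -9.4702; log[Ni²⁺] = -9.4702 / 3 = -3.1567; [Ni²⁺] = 10^(-3.1567) ≈ 0.00070 M.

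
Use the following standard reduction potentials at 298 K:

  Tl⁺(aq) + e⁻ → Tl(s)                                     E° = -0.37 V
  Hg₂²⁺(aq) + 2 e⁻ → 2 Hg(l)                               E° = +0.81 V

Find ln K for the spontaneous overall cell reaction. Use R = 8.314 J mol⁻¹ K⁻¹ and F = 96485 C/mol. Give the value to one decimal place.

Cathode: Hg₂²⁺/Hg; anode: Tl⁺/Tl. E°cell = (+0.81) − (-0.37) = +1.18 V, with n = 2.
ΔG° = −nFE° = −RT ln K, so ln K = nFE°/(RT) = (2)(96485)(+1.18) / ((8.314)(298)) = 91.906.

91.9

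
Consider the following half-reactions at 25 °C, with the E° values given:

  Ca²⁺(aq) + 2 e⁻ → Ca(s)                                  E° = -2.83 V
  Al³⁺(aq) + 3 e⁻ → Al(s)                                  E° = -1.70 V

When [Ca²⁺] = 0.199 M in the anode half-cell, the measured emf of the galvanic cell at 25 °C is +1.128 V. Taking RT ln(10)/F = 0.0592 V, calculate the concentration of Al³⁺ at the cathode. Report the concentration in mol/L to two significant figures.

0.070 M

Al³⁺/Al is the cathode, Ca²⁺/Ca the anode: E°cell = +1.13 V, n = 6.
Overall reaction: 2 Al³⁺(aq) + 3 Ca(s) → 2 Al(s) + 3 Ca²⁺(aq); Q = [Ca²⁺]^3/[Al³⁺]^2.
From E = E° − (0.0592/n) log Q: log Q = (E° − E)·n/0.0592 = (+1.13 − (+1.128))·6/0.0592 = 0.2027.
So 2·log[Al³⁺] = 3·log(0.199) − log Q = -2.1034 − (0.2027) = -2.3061; log[Al³⁺] = -2.3061 / 2 = -1.1530; [Al³⁺] = 10^(-1.1530) ≈ 0.070 M.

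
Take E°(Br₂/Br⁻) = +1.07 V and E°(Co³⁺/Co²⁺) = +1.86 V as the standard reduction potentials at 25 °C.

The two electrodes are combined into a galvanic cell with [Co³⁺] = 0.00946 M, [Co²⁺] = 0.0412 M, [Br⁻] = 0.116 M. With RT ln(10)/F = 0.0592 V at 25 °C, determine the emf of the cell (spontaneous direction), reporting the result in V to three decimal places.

Co³⁺/Co²⁺ is the cathode (higher E°), Br₂/Br⁻ the anode: E°cell = +1.86 − (+1.07) = +0.79 V, n = 2.
Overall: 2 Co³⁺(aq) + 2 Br⁻(aq) → 2 Co²⁺(aq) + Br₂(l)
Q = [Co²⁺]^2 / ([Co³⁺]^2·[Br⁻]^2); log Q = 3.149.
E = E° − (0.0592/n) log Q = +0.79 − (0.0592/2)(3.149) = +0.697 V.

+0.697 V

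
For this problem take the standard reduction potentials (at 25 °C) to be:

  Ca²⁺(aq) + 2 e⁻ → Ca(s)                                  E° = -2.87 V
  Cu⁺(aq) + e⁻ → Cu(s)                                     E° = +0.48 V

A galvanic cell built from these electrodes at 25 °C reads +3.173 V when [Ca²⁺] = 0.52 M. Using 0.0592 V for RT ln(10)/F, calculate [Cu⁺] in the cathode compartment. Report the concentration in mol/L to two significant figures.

0.00074 M

Cu⁺/Cu is the cathode, Ca²⁺/Ca the anode: E°cell = +3.35 V, n = 2.
Overall reaction: 2 Cu⁺(aq) + Ca(s) → 2 Cu(s) + Ca²⁺(aq); Q = [Ca²⁺]^1/[Cu⁺]^2.
From E = E° − (0.0592/n) log Q: log Q = (E° − E)·n/0.0592 = (+3.35 − (+3.173))·2/0.0592 = 5.9797.
So 2·log[Cu⁺] = 1·log(0.52) − log Q = -0.2840 − (5.9797) = -6.2637; log[Cu⁺] = -6.2637 / 2 = -3.1319; [Cu⁺] = 10^(-3.1319) ≈ 0.00074 M.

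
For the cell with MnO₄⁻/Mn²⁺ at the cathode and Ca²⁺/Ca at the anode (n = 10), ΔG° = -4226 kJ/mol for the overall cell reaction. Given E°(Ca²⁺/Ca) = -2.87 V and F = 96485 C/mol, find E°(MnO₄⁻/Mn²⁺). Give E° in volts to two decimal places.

E°cell = −ΔG°/(nF) = −(-4226×10³)/((10)(96485)) = +4.380 V.
Since MnO₄⁻/Mn²⁺ is the cathode and Ca²⁺/Ca the anode, E°cell = E°(MnO₄⁻/Mn²⁺) − E°(Ca²⁺/Ca).
So E°(MnO₄⁻/Mn²⁺) = E°cell + E°(Ca²⁺/Ca) = +4.380 + (-2.87) = +1.51 V.

+1.51 V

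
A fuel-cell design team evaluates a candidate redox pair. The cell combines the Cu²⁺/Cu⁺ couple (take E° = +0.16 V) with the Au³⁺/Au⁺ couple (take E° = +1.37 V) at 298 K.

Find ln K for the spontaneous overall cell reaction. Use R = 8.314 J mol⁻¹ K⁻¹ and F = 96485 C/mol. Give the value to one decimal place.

Cathode: Au³⁺/Au⁺; anode: Cu²⁺/Cu⁺. E°cell = (+1.37) − (+0.16) = +1.21 V, with n = 2.
ΔG° = −nFE° = −RT ln K, so ln K = nFE°/(RT) = (2)(96485)(+1.21) / ((8.314)(298)) = 94.243.

94.2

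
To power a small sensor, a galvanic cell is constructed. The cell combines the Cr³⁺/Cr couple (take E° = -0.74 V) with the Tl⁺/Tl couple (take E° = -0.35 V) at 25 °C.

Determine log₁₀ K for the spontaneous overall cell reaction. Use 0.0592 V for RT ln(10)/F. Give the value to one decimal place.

19.8

Cathode: Tl⁺/Tl; anode: Cr³⁺/Cr. E°cell = +0.39 V, n = 3.
log K = nE°cell / 0.0592 = (3)(+0.39) / 0.0592 = 19.8.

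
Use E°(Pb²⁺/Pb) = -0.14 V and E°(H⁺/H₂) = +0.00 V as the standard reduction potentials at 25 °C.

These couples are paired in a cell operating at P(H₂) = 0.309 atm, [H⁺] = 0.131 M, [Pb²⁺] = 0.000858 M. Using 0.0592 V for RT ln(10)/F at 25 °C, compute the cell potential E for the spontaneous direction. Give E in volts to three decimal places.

H⁺/H₂ is the cathode (higher E°), Pb²⁺/Pb the anode: E°cell = +0.00 − (-0.14) = +0.14 V, n = 2.
Overall: 2 H⁺(aq) + Pb(s) → H₂(g) + Pb²⁺(aq)
Q = P(H₂)·[Pb²⁺] / ([H⁺]^2); log Q = -1.811.
E = E° − (0.0592/n) log Q = +0.14 − (0.0592/2)(-1.811) = +0.194 V.

+0.194 V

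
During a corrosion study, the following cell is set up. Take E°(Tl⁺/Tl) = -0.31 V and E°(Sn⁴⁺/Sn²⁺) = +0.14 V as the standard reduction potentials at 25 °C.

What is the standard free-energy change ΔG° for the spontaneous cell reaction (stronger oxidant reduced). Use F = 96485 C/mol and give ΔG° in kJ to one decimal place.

Sn⁴⁺/Sn²⁺ (E° = +0.14 V) is the cathode; Tl⁺/Tl (E° = -0.31 V) is the anode, so E°cell = +0.45 V.
Balancing electrons gives n = 2 (lcm of 2 and 1).
ΔG° = −nFE° = −(2)(96485)(+0.45) = -86,836 J = -86.8 kJ.

-86.8 kJ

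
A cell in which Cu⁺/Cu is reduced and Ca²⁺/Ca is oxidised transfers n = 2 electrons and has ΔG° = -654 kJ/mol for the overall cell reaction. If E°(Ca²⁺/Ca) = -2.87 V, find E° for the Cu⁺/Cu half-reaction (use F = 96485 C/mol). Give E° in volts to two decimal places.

E°cell = −ΔG°/(nF) = −(-654×10³)/((2)(96485)) = +3.389 V.
Since Cu⁺/Cu is the cathode and Ca²⁺/Ca the anode, E°cell = E°(Cu⁺/Cu) − E°(Ca²⁺/Ca).
So E°(Cu⁺/Cu) = E°cell + E°(Ca²⁺/Ca) = +3.389 + (-2.87) = +0.52 V.

+0.52 V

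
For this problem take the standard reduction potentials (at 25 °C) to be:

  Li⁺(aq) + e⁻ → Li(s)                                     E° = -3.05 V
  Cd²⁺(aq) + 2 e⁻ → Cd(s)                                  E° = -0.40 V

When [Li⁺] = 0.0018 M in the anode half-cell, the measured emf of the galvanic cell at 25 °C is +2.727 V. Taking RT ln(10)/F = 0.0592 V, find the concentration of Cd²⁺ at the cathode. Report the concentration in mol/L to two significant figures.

0.0013 M

Cd²⁺/Cd is the cathode, Li⁺/Li the anode: E°cell = +2.65 V, n = 2.
Overall reaction: Cd²⁺(aq) + 2 Li(s) → Cd(s) + 2 Li⁺(aq); Q = [Li⁺]^2/[Cd²⁺]^1.
From E = E° − (0.0592/n) log Q: log Q = (E° − E)·n/0.0592 = (+2.65 − (+2.727))·2/0.0592 = -2.6014.
So 1·log[Cd²⁺] = 2·log(0.0018) − log Q = -5.4895 − (-2.6014) = -2.8881; [Cd²⁺] = 10^(-2.8881) ≈ 0.0013 M.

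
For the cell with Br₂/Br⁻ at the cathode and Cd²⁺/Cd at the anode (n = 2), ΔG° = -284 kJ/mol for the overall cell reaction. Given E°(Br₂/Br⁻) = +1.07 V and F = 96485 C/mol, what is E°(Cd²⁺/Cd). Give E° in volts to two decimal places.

E°cell = −ΔG°/(nF) = −(-284×10³)/((2)(96485)) = +1.472 V.
Since Br₂/Br⁻ is the cathode and Cd²⁺/Cd the anode, E°cell = E°(Br₂/Br⁻) − E°(Cd²⁺/Cd).
So E°(Cd²⁺/Cd) = E°(Br₂/Br⁻) − E°cell = (+1.07) − (+1.472) = -0.40 V.

-0.40 V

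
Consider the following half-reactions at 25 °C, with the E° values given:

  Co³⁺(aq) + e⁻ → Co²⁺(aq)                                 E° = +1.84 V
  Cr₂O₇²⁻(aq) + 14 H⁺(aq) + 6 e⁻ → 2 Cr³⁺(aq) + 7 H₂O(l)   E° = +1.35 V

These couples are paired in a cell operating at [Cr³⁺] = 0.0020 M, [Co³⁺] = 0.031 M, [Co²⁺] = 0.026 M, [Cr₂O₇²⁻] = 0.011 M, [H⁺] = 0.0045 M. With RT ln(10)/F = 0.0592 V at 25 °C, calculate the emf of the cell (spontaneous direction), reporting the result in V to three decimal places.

+0.785 V

Co³⁺/Co²⁺ is the cathode (higher E°), Cr₂O₇²⁻/Cr³⁺ the anode: E°cell = +1.84 − (+1.35) = +0.49 V, n = 6.
Overall: 6 Co³⁺(aq) + 2 Cr³⁺(aq) + 7 H₂O(l) → 6 Co²⁺(aq) + Cr₂O₇²⁻(aq) + 14 H⁺(aq)
Q = [Co²⁺]^6·[Cr₂O₇²⁻]·[H⁺]^14 / ([Co³⁺]^6·[Cr³⁺]^2); log Q = -29.874.
E = E° − (0.0592/n) log Q = +0.49 − (0.0592/6)(-29.874) = +0.785 V.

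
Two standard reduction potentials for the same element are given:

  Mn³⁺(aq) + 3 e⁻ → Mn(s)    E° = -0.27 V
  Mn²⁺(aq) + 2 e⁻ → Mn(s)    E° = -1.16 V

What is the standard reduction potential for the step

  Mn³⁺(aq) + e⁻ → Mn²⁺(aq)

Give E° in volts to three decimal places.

+1.510 V

Sequential free energies add, so n₃E°₃ = n₁E°₁ + n₂E°₂.
With n₃ = 3, and the known step contributing 2×(-1.16) V, the unknown satisfies 1·E° = 3×(-0.27) − 2×(-1.16) = +1.510.
E° = +1.510 / 1 = +1.510 V.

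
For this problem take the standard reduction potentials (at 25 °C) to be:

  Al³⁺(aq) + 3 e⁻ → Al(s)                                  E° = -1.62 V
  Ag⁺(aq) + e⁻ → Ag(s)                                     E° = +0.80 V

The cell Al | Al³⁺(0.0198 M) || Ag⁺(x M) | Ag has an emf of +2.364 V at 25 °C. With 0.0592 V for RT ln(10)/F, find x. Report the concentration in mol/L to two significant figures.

0.031 M

Ag⁺/Ag is the cathode, Al³⁺/Al the anode: E°cell = +2.42 V, n = 3.
Overall reaction: 3 Ag⁺(aq) + Al(s) → 3 Ag(s) + Al³⁺(aq); Q = [Al³⁺]^1/[Ag⁺]^3.
From E = E° − (0.0592/n) log Q: log Q = (E° − E)·n/0.0592 = (+2.42 − (+2.364))·3/0.0592 = 2.8378.
So 3·log[Ag⁺] = 1·log(0.0198) − log Q = -1.7033 − (2.8378) = -4.5411; log[Ag⁺] = -4.5411 / 3 = -1.5137; [Ag⁺] = 10^(-1.5137) ≈ 0.031 M.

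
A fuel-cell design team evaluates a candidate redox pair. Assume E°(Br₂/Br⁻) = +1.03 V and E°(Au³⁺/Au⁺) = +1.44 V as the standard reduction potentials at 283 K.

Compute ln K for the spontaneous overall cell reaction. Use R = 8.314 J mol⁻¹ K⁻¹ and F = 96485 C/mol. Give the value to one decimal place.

Cathode: Au³⁺/Au⁺; anode: Br₂/Br⁻. E°cell = (+1.44) − (+1.03) = +0.41 V, with n = 2.
ΔG° = −nFE° = −RT ln K, so ln K = nFE°/(RT) = (2)(96485)(+0.41) / ((8.314)(283)) = 33.626.

33.6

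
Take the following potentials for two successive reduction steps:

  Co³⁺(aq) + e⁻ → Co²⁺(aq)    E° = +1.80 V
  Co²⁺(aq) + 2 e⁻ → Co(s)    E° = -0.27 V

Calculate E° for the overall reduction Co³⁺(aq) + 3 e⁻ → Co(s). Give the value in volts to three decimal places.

+0.420 V

Since ΔG° = −nFE° is additive over sequential reductions, n₃E°₃ = n₁E°₁ + n₂E°₂.
E°₃ = (1×+1.80 + 2×-0.27) / 3 = (+1.260) / 3 = +0.420 V.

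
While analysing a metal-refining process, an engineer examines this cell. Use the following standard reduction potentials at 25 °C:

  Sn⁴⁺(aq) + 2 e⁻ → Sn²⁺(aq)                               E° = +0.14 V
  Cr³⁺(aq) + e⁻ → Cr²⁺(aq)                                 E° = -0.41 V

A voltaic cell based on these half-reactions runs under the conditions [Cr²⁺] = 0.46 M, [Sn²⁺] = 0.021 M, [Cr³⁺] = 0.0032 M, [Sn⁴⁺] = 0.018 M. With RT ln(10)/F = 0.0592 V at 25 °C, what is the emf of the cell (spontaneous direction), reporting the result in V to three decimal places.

+0.676 V

Sn⁴⁺/Sn²⁺ is the cathode (higher E°), Cr³⁺/Cr²⁺ the anode: E°cell = +0.14 − (-0.41) = +0.55 V, n = 2.
Overall: Sn⁴⁺(aq) + 2 Cr²⁺(aq) → Sn²⁺(aq) + 2 Cr³⁺(aq)
Q = [Sn²⁺]·[Cr³⁺]^2 / ([Sn⁴⁺]·[Cr²⁺]^2); log Q = -4.248.
E = E° − (0.0592/n) log Q = +0.55 − (0.0592/2)(-4.248) = +0.676 V.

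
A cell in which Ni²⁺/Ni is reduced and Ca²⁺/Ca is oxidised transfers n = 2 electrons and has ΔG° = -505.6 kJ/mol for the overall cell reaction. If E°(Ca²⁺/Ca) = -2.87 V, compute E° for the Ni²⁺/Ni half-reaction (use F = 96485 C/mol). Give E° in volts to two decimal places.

E°cell = −ΔG°/(nF) = −(-505.6×10³)/((2)(96485)) = +2.620 V.
Since Ni²⁺/Ni is the cathode and Ca²⁺/Ca the anode, E°cell = E°(Ni²⁺/Ni) − E°(Ca²⁺/Ca).
So E°(Ni²⁺/Ni) = E°cell + E°(Ca²⁺/Ca) = +2.620 + (-2.87) = -0.25 V.

-0.25 V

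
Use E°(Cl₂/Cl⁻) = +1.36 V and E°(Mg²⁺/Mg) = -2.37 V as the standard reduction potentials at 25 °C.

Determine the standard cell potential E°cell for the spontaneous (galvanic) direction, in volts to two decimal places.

+3.73 V

The Cl₂/Cl⁻ couple has the higher reduction potential, so it is the cathode; Mg²⁺/Mg is oxidised at the anode.
E°cell = E°(cathode) − E°(anode) = (+1.36) − (-2.37) = +3.73 V.
Since E°cell > 0, the reaction is spontaneous under standard conditions.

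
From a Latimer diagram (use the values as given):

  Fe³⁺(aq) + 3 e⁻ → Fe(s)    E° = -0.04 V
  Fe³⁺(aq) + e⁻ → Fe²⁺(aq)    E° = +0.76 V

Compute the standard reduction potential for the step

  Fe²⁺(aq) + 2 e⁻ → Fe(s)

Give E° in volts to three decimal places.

Sequential free energies add, so n₃E°₃ = n₁E°₁ + n₂E°₂.
With n₃ = 3, and the known step contributing 1×(+0.76) V, the unknown satisfies 2·E° = 3×(-0.04) − 1×(+0.76) = -0.880.
E° = -0.880 / 2 = -0.440 V.

-0.440 V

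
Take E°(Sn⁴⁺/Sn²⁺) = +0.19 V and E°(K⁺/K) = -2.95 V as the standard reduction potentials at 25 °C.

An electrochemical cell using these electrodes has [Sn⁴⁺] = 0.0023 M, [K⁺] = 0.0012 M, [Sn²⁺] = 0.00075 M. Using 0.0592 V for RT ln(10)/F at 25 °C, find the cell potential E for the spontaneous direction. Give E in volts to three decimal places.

Sn⁴⁺/Sn²⁺ is the cathode (higher E°), K⁺/K the anode: E°cell = +0.19 − (-2.95) = +3.14 V, n = 2.
Overall: Sn⁴⁺(aq) + 2 K(s) → Sn²⁺(aq) + 2 K⁺(aq)
Q = [Sn²⁺]·[K⁺]^2 / ([Sn⁴⁺]); log Q = -6.328.
E = E° − (0.0592/n) log Q = +3.14 − (0.0592/2)(-6.328) = +3.327 V.

+3.327 V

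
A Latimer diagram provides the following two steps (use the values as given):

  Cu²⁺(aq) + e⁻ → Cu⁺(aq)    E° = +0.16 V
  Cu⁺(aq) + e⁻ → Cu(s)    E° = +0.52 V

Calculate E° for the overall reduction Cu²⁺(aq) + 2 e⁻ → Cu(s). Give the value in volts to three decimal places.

+0.340 V

Adding the free-energy changes (−nFE°) of the two steps gives −n₃FE°₃ = −n₁FE°₁ − n₂FE°₂.
E°₃ = (1×+0.16 + 1×+0.52) / 2 = (+0.680) / 2 = +0.340 V.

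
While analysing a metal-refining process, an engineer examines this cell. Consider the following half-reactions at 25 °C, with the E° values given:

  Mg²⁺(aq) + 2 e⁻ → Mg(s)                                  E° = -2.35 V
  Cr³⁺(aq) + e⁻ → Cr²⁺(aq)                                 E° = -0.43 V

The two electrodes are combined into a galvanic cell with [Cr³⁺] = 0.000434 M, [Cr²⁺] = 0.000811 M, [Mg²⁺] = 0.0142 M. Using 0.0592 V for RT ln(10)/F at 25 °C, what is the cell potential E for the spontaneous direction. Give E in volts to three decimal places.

Cr³⁺/Cr²⁺ is the cathode (higher E°), Mg²⁺/Mg the anode: E°cell = -0.43 − (-2.35) = +1.92 V, n = 2.
Overall: 2 Cr³⁺(aq) + Mg(s) → 2 Cr²⁺(aq) + Mg²⁺(aq)
Q = [Cr²⁺]^2·[Mg²⁺] / ([Cr³⁺]^2); log Q = -1.305.
E = E° − (0.0592/n) log Q = +1.92 − (0.0592/2)(-1.305) = +1.959 V.

+1.959 V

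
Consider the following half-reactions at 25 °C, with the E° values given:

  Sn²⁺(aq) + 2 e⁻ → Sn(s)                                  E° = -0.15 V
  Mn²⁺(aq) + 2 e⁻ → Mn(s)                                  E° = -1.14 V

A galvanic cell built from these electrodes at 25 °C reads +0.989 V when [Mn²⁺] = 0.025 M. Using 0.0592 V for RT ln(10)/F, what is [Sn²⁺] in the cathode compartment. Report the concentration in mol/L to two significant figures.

0.023 M

Sn²⁺/Sn is the cathode, Mn²⁺/Mn the anode: E°cell = +0.99 V, n = 2.
Overall reaction: Sn²⁺(aq) + Mn(s) → Sn(s) + Mn²⁺(aq); Q = [Mn²⁺]^1/[Sn²⁺]^1.
From E = E° − (0.0592/n) log Q: log Q = (E° − E)·n/0.0592 = (+0.99 − (+0.989))·2/0.0592 = 0.0338.
So 1·log[Sn²⁺] = 1·log(0.025) − log Q = -1.6021 − (0.0338) = -1.6359; [Sn²⁺] = 10^(-1.6359) ≈ 0.023 M.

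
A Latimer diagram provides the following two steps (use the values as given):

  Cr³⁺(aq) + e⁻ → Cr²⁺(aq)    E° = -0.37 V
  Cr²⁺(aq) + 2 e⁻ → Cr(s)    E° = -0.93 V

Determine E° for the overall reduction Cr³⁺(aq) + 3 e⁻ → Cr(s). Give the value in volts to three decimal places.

-0.743 V

Since ΔG° = −nFE° is additive over sequential reductions, n₃E°₃ = n₁E°₁ + n₂E°₂.
E°₃ = (1×-0.37 + 2×-0.93) / 3 = (-2.230) / 3 = -0.743 V.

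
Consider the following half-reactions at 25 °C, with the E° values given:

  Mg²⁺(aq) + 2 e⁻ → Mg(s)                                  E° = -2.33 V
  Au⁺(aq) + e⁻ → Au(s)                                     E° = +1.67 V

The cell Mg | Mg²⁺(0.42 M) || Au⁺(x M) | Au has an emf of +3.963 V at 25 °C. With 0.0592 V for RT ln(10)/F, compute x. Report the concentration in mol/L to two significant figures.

0.15 M

Au⁺/Au is the cathode, Mg²⁺/Mg the anode: E°cell = +4.00 V, n = 2.
Overall reaction: 2 Au⁺(aq) + Mg(s) → 2 Au(s) + Mg²⁺(aq); Q = [Mg²⁺]^1/[Au⁺]^2.
From E = E° − (0.0592/n) log Q: log Q = (E° − E)·n/0.0592 = (+4.00 − (+3.963))·2/0.0592 = 1.2500.
So 2·log[Au⁺] = 1·log(0.42) − log Q = -0.3768 − (1.2500) = -1.6268; log[Au⁺] = -1.6268 / 2 = -0.8134; [Au⁺] = 10^(-0.8134) ≈ 0.15 M.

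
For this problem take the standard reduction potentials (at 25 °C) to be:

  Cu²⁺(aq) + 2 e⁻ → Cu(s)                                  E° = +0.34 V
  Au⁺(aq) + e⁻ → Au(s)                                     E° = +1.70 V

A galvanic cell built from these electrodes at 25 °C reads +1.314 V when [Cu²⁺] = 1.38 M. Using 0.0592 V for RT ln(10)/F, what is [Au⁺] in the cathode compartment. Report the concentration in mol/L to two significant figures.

Au⁺/Au is the cathode, Cu²⁺/Cu the anode: E°cell = +1.36 V, n = 2.
Overall reaction: 2 Au⁺(aq) + Cu(s) → 2 Au(s) + Cu²⁺(aq); Q = [Cu²⁺]^1/[Au⁺]^2.
From E = E° − (0.0592/n) log Q: log Q = (E° − E)·n/0.0592 = (+1.36 − (+1.314))·2/0.0592 = 1.5541.
So 2·log[Au⁺] = 1·log(1.38) − log Q = 0.1399 − (1.5541) = -1.4142; log[Au⁺] = -1.4142 / 2 = -0.7071; [Au⁺] = 10^(-0.7071) ≈ 0.20 M.

0.20 M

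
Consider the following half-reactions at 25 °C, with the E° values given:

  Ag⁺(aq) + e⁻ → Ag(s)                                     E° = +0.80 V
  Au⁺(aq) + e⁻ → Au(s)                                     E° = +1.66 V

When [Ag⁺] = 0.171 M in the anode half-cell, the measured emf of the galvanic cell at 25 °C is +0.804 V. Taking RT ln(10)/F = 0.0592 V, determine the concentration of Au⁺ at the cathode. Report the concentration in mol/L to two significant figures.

0.019 M

Au⁺/Au is the cathode, Ag⁺/Ag the anode: E°cell = +0.86 V, n = 1.
Overall reaction: Au⁺(aq) + Ag(s) → Au(s) + Ag⁺(aq); Q = [Ag⁺]^1/[Au⁺]^1.
From E = E° − (0.0592/n) log Q: log Q = (E° − E)·n/0.0592 = (+0.86 − (+0.804))·1/0.0592 = 0.9459.
So 1·log[Au⁺] = 1·log(0.171) − log Q = -0.7670 − (0.9459) = -1.7129; [Au⁺] = 10^(-1.7129) ≈ 0.019 M.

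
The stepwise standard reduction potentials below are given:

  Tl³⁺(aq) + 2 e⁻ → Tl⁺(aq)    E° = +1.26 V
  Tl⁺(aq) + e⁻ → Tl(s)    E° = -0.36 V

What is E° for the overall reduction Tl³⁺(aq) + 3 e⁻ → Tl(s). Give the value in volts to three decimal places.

+0.720 V

Adding the free-energy changes (−nFE°) of the two steps gives −n₃FE°₃ = −n₁FE°₁ − n₂FE°₂.
E°₃ = (2×+1.26 + 1×-0.36) / 3 = (+2.160) / 3 = +0.720 V.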